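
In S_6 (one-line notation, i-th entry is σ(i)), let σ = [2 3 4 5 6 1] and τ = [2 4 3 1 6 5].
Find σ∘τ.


σ∘τ: apply τ first, then σ
1 →τ 2 →σ 3
2 →τ 4 →σ 5
3 →τ 3 →σ 4
4 →τ 1 →σ 2
5 →τ 6 →σ 1
6 →τ 5 →σ 6

σ∘τ = [3 5 4 2 1 6]


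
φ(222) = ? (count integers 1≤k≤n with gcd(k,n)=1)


Factor n: 222 = 2 × 3 × 37
φ(n) = n · ∏(1 - 1/p) over distinct primes p | n
φ(222) = 222 · (1 - 1/2) · (1 - 1/3) · (1 - 1/37) = 72

φ(222) = 72


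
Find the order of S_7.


|S_n| = n! (number of permutations of n symbols)
|S_7| = 7! = 5040

|S_7| = 5040


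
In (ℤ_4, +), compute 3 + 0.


Operation: addition mod 4
3 + 0 = (a + b) mod 4 with a = 3, b = 0

3 + 0 = 3


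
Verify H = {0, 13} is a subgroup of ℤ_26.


Subgroup test for H = {0, 13} in (ℤ_26, +):
(1) 0 ∈ H? Yes
(2) Closure: for all a,b ∈ H, (a+b) mod 26 ∈ H? Yes
(3) Inverses: for all a ∈ H, -a mod 26 ∈ H? Yes

Yes, H is a subgroup of ℤ_26


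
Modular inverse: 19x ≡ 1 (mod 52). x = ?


Use the extended Euclidean algorithm to write 1 = 19·s + 52·t; then s mod 52 is the inverse.
Euclidean algorithm:
  19 = 0·52 + 19
  52 = 2·19 + 14
  19 = 1·14 + 5
  14 = 2·5 + 4
  5 = 1·4 + 1
  4 = 4·1 + 0
gcd(19,52) = 1
Back-substitution gives: 19·(11) + 52·(-4) = 1
So 19⁻¹ ≡ 11 ≡ 11 (mod 52)
Check: 19 × 11 = 209 ≡ 1 (mod 52) ✓

19⁻¹ ≡ 11 (mod 52)


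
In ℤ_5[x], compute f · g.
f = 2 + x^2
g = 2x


Expand and collect like terms; reduce coefficients mod 5:
x^0: 2·0 = 0 ≡ 0 (mod 5)
x^1: 2·2 + 0·0 = 4 ≡ 4 (mod 5)
x^2: 0·2 + 1·0 = 0 ≡ 0 (mod 5)
x^3: 1·2 = 2 ≡ 2 (mod 5)
Result: 4x + 2x^3

f · g = 4x + 2x^3


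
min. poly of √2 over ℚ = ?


√2 satisfies x² - 2 = 0, irreducible over ℚ since 2 is squarefree

Minimal polynomial: x² - 2


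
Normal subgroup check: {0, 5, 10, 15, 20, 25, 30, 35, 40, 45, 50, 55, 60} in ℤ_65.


H = {0, 5, 10, 15, 20, 25, 30, 35, 40, 45, 50, 55, 60} in ℤ_65
ℤ_65 is abelian; every subgroup of an abelian group is normal

Yes, normal subgroup


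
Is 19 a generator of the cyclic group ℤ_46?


g generates ℤ_n iff gcd(g, n) = 1
gcd(19, 46) = 1
Since gcd = 1, 19 is a generator.

Yes, 19 generates ℤ_46


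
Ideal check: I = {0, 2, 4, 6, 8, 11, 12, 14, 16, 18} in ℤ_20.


Check ideal conditions for I = {0, 2, 4, 6, 8, 11, 12, 14, 16, 18} in ℤ_20:
(1) I is an additive subgroup? No
(2) For r ∈ ℤ_20 and a ∈ I: r·a ∈ I? No  [counterexample: r=3, a=11, r·a mod 20 = 13 ∉ I]

No, I is not an ideal of ℤ_20


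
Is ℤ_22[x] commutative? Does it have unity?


ℤ_22 has zero divisors (2·11 ≡ 0), and these lift to constant zero divisors in ℤ_22[x]; so not an integral domain
Commutative: Yes
Integral domain: No
Has unity: Yes

ℤ_22[x]: Commutative=Yes, Unity=Yes


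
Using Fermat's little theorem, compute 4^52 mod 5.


Fermat's little theorem: if p is prime and gcd(a,p)=1, then a^(p-1) ≡ 1 (mod p)
p = 5 is prime, gcd(4,5) = 1
Reduce exponent: 52 mod 4 = 0
So 4^52 ≡ 4^0 (mod 5)
4^0 = 1

4^52 ≡ 1 (mod 5)


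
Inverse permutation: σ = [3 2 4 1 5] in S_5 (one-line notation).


To find σ⁻¹, swap domain and range:
σ(1) = 3 → σ⁻¹(3) = 1
σ(2) = 2 → σ⁻¹(2) = 2
σ(3) = 4 → σ⁻¹(4) = 3
σ(4) = 1 → σ⁻¹(1) = 4
σ(5) = 5 → σ⁻¹(5) = 5

σ⁻¹ = [4 2 1 3 5]


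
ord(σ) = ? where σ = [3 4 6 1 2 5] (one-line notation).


Cycle decomposition: (1 3 6 5 2 4)
Cycle lengths: 6
Order = lcm(6) = 6

ord(σ) = 6


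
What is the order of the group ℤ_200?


ℤ_n has n elements.

|ℤ_200| = 200


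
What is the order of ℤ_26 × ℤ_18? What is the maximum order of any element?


|ℤ_26 × ℤ_18| = 26 × 18 = 468
Max element order = lcm(26,18) = 234
Cyclic? No (gcd=2)

|ℤ_26×ℤ_18| = 468, max element order = 234


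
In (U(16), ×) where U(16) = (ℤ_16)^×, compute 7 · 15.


Operation: multiplication mod 16
7 · 15 = (a × b) mod 16 with a = 7, b = 15

7 · 15 = 9


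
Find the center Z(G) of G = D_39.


Z(G) = {g ∈ G | gx = xg for all x ∈ G}
For odd n, Z(D_n) = {e}: no nontrivial rotation commutes with all reflections

Z(D_39) = {e}


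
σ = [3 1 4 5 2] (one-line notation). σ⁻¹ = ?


To find σ⁻¹, swap domain and range:
σ(1) = 3 → σ⁻¹(3) = 1
σ(2) = 1 → σ⁻¹(1) = 2
σ(3) = 4 → σ⁻¹(4) = 3
σ(4) = 5 → σ⁻¹(5) = 4
σ(5) = 2 → σ⁻¹(2) = 5

σ⁻¹ = [2 5 1 3 4]


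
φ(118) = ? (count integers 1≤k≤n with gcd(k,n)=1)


Factor n: 118 = 2 × 59
φ(n) = n · ∏(1 - 1/p) over distinct primes p | n
φ(118) = 118 · (1 - 1/2) · (1 - 1/59) = 58

φ(118) = 58


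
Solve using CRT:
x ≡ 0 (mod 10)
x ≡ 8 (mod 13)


m₁ = 10, m₂ = 13, gcd = 1, so CRT applies. M = m₁·m₂ = 130
Let M₁ = M/m₁ = 13, M₂ = M/m₂ = 10
Find y₁ ≡ M₁⁻¹ (mod m₁): 13⁻¹ ≡ 7 (mod 10)
Find y₂ ≡ M₂⁻¹ (mod m₂): 10⁻¹ ≡ 4 (mod 13)
x = a₁·M₁·y₁ + a₂·M₂·y₂ = 0·13·7 + 8·10·4 = 320
Reduce mod 130: x ≡ 60
Check: 60 mod 10 = 0 ✓, 60 mod 13 = 8 ✓

x ≡ 60 (mod 130)


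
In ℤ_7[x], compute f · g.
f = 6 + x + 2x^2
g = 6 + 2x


Expand and collect like terms; reduce coefficients mod 7:
x^0: 6·6 = 36 ≡ 1 (mod 7)
x^1: 6·2 + 1·6 = 18 ≡ 4 (mod 7)
x^2: 1·2 + 2·6 = 14 ≡ 0 (mod 7)
x^3: 2·2 = 4 ≡ 4 (mod 7)
Result: 1 + 4x + 4x^3

f · g = 1 + 4x + 4x^3


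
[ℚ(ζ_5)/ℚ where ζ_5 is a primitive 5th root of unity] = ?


[ℚ(ζ_n):ℚ] = deg Φ_n(x) = φ(n). Here φ(5) = 4

[ℚ(ζ_5)/ℚ where ζ_5 is a primitive 5th root of unity] = 4


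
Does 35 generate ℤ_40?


g generates ℤ_n iff gcd(g, n) = 1
gcd(35, 40) = 5
Since gcd = 5 ≠ 1, ⟨35⟩ has order 8 < 40, so 35 is not a generator.

No, 35 does not generate ℤ_40


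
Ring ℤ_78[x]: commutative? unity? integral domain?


ℤ_78 has zero divisors (2·39 ≡ 0), and these lift to constant zero divisors in ℤ_78[x]; so not an integral domain
Commutative: Yes
Integral domain: No
Has unity: Yes

ℤ_78[x]: Commutative=Yes, Unity=Yes


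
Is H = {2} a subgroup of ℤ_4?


Subgroup test for H = {2} in (ℤ_4, +):
(1) 0 ∈ H? No
(2) Closure: for all a,b ∈ H, (a+b) mod 4 ∈ H? No  [counterexample: 2 + 2 = 0 ∉ H]
(3) Inverses: for all a ∈ H, -a mod 4 ∈ H? Yes

No, H is not a subgroup of ℤ_4


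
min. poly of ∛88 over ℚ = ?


∛88 satisfies x³ - 88 = 0, irreducible over ℚ (no rational root; 88 is not a perfect cube)

Minimal polynomial: x³ - 88


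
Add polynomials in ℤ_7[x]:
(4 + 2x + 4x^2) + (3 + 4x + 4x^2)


Add coefficients mod 7:
x^0: 4 + 3 = 0 (mod 7)
x^1: 2 + 4 = 6 (mod 7)
x^2: 4 + 4 = 1 (mod 7)
Result: 6x + x^2

f + g = 6x + x^2


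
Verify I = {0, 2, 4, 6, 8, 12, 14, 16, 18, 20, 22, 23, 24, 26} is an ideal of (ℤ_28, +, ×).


Check ideal conditions for I = {0, 2, 4, 6, 8, 12, 14, 16, 18, 20, 22, 23, 24, 26} in ℤ_28:
(1) I is an additive subgroup? No
(2) For r ∈ ℤ_28 and a ∈ I: r·a ∈ I? No  [counterexample: r=3, a=22, r·a mod 28 = 10 ∉ I]

No, I is not an ideal of ℤ_28


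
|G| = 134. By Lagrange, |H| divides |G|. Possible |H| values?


Lagrange's theorem: |H| divides |G|
|G| = 134
Divisors of 134: 1, 2, 67, 134

Possible subgroup orders: {1, 2, 67, 134}


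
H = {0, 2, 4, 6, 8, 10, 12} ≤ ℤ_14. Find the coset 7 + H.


7 + H = {7 + h (mod 14) : h ∈ H}
7+0=7, 7+2=9, 7+4=11, 7+6=13, 7+8=1, 7+10=3, 7+12=5
7 + H = {1, 3, 5, 7, 9, 11, 13} = 1 + H

7 + H = {1, 3, 5, 7, 9, 11, 13}


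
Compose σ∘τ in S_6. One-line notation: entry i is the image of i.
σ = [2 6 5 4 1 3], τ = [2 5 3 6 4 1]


σ∘τ: apply τ first, then σ
1 →τ 2 →σ 6
2 →τ 5 →σ 1
3 →τ 3 →σ 5
4 →τ 6 →σ 3
5 →τ 4 →σ 4
6 →τ 1 →σ 2

σ∘τ = [6 1 5 3 4 2]


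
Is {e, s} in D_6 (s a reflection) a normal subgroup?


H = {e, s} in D_6 (s a reflection)
r·s·r⁻¹ = sr⁻² ≠ s for n ≥ 3, so {e, s} is not closed under conjugation

No, not a normal subgroup


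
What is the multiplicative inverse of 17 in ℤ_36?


Use the extended Euclidean algorithm to write 1 = 17·s + 36·t; then s mod 36 is the inverse.
Euclidean algorithm:
  17 = 0·36 + 17
  36 = 2·17 + 2
  17 = 8·2 + 1
  2 = 2·1 + 0
gcd(17,36) = 1
Back-substitution gives: 17·(17) + 36·(-8) = 1
So 17⁻¹ ≡ 17 ≡ 17 (mod 36)
Check: 17 × 17 = 289 ≡ 1 (mod 36) ✓

17⁻¹ ≡ 17 (mod 36)


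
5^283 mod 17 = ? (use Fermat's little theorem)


Fermat's little theorem: if p is prime and gcd(a,p)=1, then a^(p-1) ≡ 1 (mod p)
p = 17 is prime, gcd(5,17) = 1
Reduce exponent: 283 mod 16 = 11
So 5^283 ≡ 5^11 (mod 17)
5^11 mod 17 = 11

5^283 ≡ 11 (mod 17)


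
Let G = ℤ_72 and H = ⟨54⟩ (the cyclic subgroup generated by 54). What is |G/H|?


|⟨54⟩| = n / gcd(54, 72) = 72 / 18 = 4
H is normal (ℤ_72 is abelian).
|G/H| = |G| / |H| = 72 / 4 = 18

|G/H| = 18


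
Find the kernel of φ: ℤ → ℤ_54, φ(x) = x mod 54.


Kernel = preimage of identity
ker(φ) = {x ∈ ℤ : x ≡ 0 (mod 54)} = 54ℤ = {0, ±54, ±108, ...}

ker(φ) = 54ℤ


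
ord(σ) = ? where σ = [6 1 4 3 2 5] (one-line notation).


Cycle decomposition: (1 6 5 2) (3 4)
Cycle lengths: 4, 2
Order = lcm(4, 2) = 4

ord(σ) = 4


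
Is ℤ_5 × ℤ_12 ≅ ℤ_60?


Comparing ℤ_5 × ℤ_12 and ℤ_60:
gcd(5,12) = 1, so ℤ_5 × ℤ_12 ≅ ℤ_60 (CRT)

Yes, ℤ_5 × ℤ_12 ≅ ℤ_60


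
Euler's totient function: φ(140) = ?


Factor n: 140 = 2^2 × 5 × 7
φ(n) = n · ∏(1 - 1/p) over distinct primes p | n
φ(140) = 140 · (1 - 1/2) · (1 - 1/5) · (1 - 1/7) = 48

φ(140) = 48


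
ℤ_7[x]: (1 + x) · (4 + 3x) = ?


Expand and collect like terms; reduce coefficients mod 7:
x^0: 1·4 = 4 ≡ 4 (mod 7)
x^1: 1·3 + 1·4 = 7 ≡ 0 (mod 7)
x^2: 1·3 = 3 ≡ 3 (mod 7)
Result: 4 + 3x^2

f · g = 4 + 3x^2


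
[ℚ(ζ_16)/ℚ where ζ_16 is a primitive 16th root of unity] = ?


[ℚ(ζ_n):ℚ] = deg Φ_n(x) = φ(n). Here φ(16) = 8

[ℚ(ζ_16)/ℚ where ζ_16 is a primitive 16th root of unity] = 8


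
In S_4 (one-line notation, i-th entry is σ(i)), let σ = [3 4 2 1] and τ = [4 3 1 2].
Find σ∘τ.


σ∘τ: apply τ first, then σ
1 →τ 4 →σ 1
2 →τ 3 →σ 2
3 →τ 1 →σ 3
4 →τ 2 →σ 4

σ∘τ = [1 2 3 4]


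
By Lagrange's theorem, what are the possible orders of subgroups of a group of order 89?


Lagrange's theorem: |H| divides |G|
|G| = 89
Divisors of 89: 1, 89

Possible subgroup orders: {1, 89}


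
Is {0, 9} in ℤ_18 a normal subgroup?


H = {0, 9} in ℤ_18
ℤ_18 is abelian; every subgroup of an abelian group is normal

Yes, normal subgroup


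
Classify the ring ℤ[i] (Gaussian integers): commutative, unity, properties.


ℤ[i] is a commutative integral domain with unity 1 (in fact a Euclidean domain)
Commutative: Yes
Integral domain: Yes
Has unity: Yes

ℤ[i] (Gaussian integers): Commutative=Yes, Unity=Yes


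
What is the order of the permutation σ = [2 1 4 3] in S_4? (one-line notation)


Cycle decomposition: (1 2) (3 4)
Cycle lengths: 2, 2
Order = lcm(2, 2) = 2

ord(σ) = 2


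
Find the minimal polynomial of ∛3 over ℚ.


∛3 satisfies x³ - 3 = 0, irreducible over ℚ (no rational root; 3 is not a perfect cube)

Minimal polynomial: x³ - 3


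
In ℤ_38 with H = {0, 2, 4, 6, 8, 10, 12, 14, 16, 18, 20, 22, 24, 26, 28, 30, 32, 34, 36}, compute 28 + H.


28 + H = {28 + h (mod 38) : h ∈ H}
28+0=28, 28+2=30, 28+4=32, 28+6=34, 28+8=36, 28+10=0, 28+12=2, 28+14=4, 28+16=6, 28+18=8, 28+20=10, 28+22=12, 28+24=14, 28+26=16, 28+28=18, 28+30=20, 28+32=22, 28+34=24, 28+36=26
28 + H = {0, 2, 4, 6, 8, 10, 12, 14, 16, 18, 20, 22, 24, 26, 28, 30, 32, 34, 36} = 0 + H

28 + H = {0, 2, 4, 6, 8, 10, 12, 14, 16, 18, 20, 22, 24, 26, 28, 30, 32, 34, 36}


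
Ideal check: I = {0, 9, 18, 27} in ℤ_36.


Check ideal conditions for I = {0, 9, 18, 27} in ℤ_36:
(1) I is an additive subgroup? Yes
(2) For r ∈ ℤ_36 and a ∈ I: r·a ∈ I? Yes

Yes, I is an ideal of ℤ_36


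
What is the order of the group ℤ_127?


ℤ_n has n elements.

|ℤ_127| = 127


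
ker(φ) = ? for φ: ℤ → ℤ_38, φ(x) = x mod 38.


Kernel = preimage of identity
ker(φ) = {x ∈ ℤ : x ≡ 0 (mod 38)} = 38ℤ = {0, ±38, ±76, ...}

ker(φ) = 38ℤ


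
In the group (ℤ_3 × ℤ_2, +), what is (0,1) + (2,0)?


Operation: componentwise addition mod (3, 2)
(0,1) + (2,0) = ((a₁+b₁) mod 3, (a₂+b₂) mod 2) with a = (0,1), b = (2,0)

(0,1) + (2,0) = (2,1)


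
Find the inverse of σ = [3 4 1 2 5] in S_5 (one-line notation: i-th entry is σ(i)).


To find σ⁻¹, swap domain and range:
σ(1) = 3 → σ⁻¹(3) = 1
σ(2) = 4 → σ⁻¹(4) = 2
σ(3) = 1 → σ⁻¹(1) = 3
σ(4) = 2 → σ⁻¹(2) = 4
σ(5) = 5 → σ⁻¹(5) = 5

σ⁻¹ = [3 4 1 2 5]


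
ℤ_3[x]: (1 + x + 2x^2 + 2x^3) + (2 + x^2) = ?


Add coefficients mod 3:
x^0: 1 + 2 = 0 (mod 3)
x^1: 1 + 0 = 1 (mod 3)
x^2: 2 + 1 = 0 (mod 3)
x^3: 2 + 0 = 2 (mod 3)
Result: x + 2x^3

f + g = x + 2x^3


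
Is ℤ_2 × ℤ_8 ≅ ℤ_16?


Comparing ℤ_2 × ℤ_8 and ℤ_16:
gcd(2,8) = 2 ≠ 1. Max element order in ℤ_2×ℤ_8 is lcm(2,8) = 8 < 16, so it has no element of order 16

No, ℤ_2 × ℤ_8 ≇ ℤ_16


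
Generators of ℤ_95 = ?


g generates ℤ_n iff gcd(g,n) = 1
Prime factors of 95: 5, 19
Generators are g ∈ {1,...,94} not divisible by any of these primes.
Generators: {1, 2, 3, 4, 6, 7, 8, 9, 11, 12, 13, 14, 16, 17, 18, 21, 22, 23, 24, 26, 27, 28, 29, 31, 32, 33, 34, 36, 37, 39, 41, 42, 43, 44, 46, 47, 48, 49, 51, 52, 53, 54, 56, 58, 59, 61, 62, 63, 64, 66, 67, 68, 69, 71, 72, 73, 74, 77, 78, 79, 81, 82, 83, 84, 86, 87, 88, 89, 91, 92, 93, 94}
Number of generators = φ(95) = 72

Generators of ℤ_95 = {1, 2, 3, 4, 6, 7, 8, 9, 11, 12, 13, 14, 16, 17, 18, 21, 22, 23, 24, 26, 27, 28, 29, 31, 32, 33, 34, 36, 37, 39, 41, 42, 43, 44, 46, 47, 48, 49, 51, 52, 53, 54, 56, 58, 59, 61, 62, 63, 64, 66, 67, 68, 69, 71, 72, 73, 74, 77, 78, 79, 81, 82, 83, 84, 86, 87, 88, 89, 91, 92, 93, 94}


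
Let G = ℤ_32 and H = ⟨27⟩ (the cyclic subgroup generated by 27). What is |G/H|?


|⟨27⟩| = n / gcd(27, 32) = 32 / 1 = 32
H is normal (ℤ_32 is abelian).
|G/H| = |G| / |H| = 32 / 32 = 1

|G/H| = 1


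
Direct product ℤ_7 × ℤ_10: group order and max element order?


|ℤ_7 × ℤ_10| = 7 × 10 = 70
Max element order = lcm(7,10) = 70
Cyclic? Yes (gcd=1)

|ℤ_7×ℤ_10| = 70, max element order = 70


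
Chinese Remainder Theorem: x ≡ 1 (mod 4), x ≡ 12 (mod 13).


m₁ = 4, m₂ = 13, gcd = 1, so CRT applies. M = m₁·m₂ = 52
Let M₁ = M/m₁ = 13, M₂ = M/m₂ = 4
Find y₁ ≡ M₁⁻¹ (mod m₁): 13⁻¹ ≡ 1 (mod 4)
Find y₂ ≡ M₂⁻¹ (mod m₂): 4⁻¹ ≡ 10 (mod 13)
x = a₁·M₁·y₁ + a₂·M₂·y₂ = 1·13·1 + 12·4·10 = 493
Reduce mod 52: x ≡ 25
Check: 25 mod 4 = 1 ✓, 25 mod 13 = 12 ✓

x ≡ 25 (mod 52)


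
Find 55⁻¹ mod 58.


Use the extended Euclidean algorithm to write 1 = 55·s + 58·t; then s mod 58 is the inverse.
Euclidean algorithm:
  55 = 0·58 + 55
  58 = 1·55 + 3
  55 = 18·3 + 1
  3 = 3·1 + 0
gcd(55,58) = 1
Back-substitution gives: 55·(19) + 58·(-18) = 1
So 55⁻¹ ≡ 19 ≡ 19 (mod 58)
Check: 55 × 19 = 1045 ≡ 1 (mod 58) ✓

55⁻¹ ≡ 19 (mod 58)


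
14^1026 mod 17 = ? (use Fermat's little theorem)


Fermat's little theorem: if p is prime and gcd(a,p)=1, then a^(p-1) ≡ 1 (mod p)
p = 17 is prime, gcd(14,17) = 1
Reduce exponent: 1026 mod 16 = 2
So 14^1026 ≡ 14^2 (mod 17)
14^2 mod 17 = 9

14^1026 ≡ 9 (mod 17)


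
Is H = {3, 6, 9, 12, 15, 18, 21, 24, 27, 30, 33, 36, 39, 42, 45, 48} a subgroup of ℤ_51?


Subgroup test for H = {3, 6, 9, 12, 15, 18, 21, 24, 27, 30, 33, 36, 39, 42, 45, 48} in (ℤ_51, +):
(1) 0 ∈ H? No
(2) Closure: for all a,b ∈ H, (a+b) mod 51 ∈ H? No  [counterexample: 3 + 48 = 0 ∉ H]
(3) Inverses: for all a ∈ H, -a mod 51 ∈ H? Yes

No, H is not a subgroup of ℤ_51


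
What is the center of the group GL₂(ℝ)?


Z(G) = {g ∈ G | gx = xg for all x ∈ G}
Only scalar multiples of the identity commute with all invertible matrices

Z(GL₂(ℝ)) = {aI : a ∈ ℝ, a ≠ 0}


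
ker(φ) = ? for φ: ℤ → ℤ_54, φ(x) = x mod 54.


Kernel = preimage of identity
ker(φ) = {x ∈ ℤ : x ≡ 0 (mod 54)} = 54ℤ = {0, ±54, ±108, ...}

ker(φ) = 54ℤ


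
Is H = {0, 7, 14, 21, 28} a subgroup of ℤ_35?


Subgroup test for H = {0, 7, 14, 21, 28} in (ℤ_35, +):
(1) 0 ∈ H? Yes
(2) Closure: for all a,b ∈ H, (a+b) mod 35 ∈ H? Yes
(3) Inverses: for all a ∈ H, -a mod 35 ∈ H? Yes

Yes, H is a subgroup of ℤ_35


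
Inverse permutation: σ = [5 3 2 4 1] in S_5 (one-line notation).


To find σ⁻¹, swap domain and range:
σ(1) = 5 → σ⁻¹(5) = 1
σ(2) = 3 → σ⁻¹(3) = 2
σ(3) = 2 → σ⁻¹(2) = 3
σ(4) = 4 → σ⁻¹(4) = 4
σ(5) = 1 → σ⁻¹(1) = 5

σ⁻¹ = [5 3 2 4 1]


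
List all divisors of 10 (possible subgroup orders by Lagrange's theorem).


Lagrange's theorem: |H| divides |G|
|G| = 10
Divisors of 10: 1, 2, 5, 10

Possible subgroup orders: {1, 2, 5, 10}


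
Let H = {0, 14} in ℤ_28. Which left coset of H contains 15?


15 + H = {15 + h (mod 28) : h ∈ H}
15+0=15, 15+14=1
15 + H = {1, 15} = 1 + H

15 + H = {1, 15}


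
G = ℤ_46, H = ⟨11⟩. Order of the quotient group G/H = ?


|⟨11⟩| = n / gcd(11, 46) = 46 / 1 = 46
H is normal (ℤ_46 is abelian).
|G/H| = |G| / |H| = 46 / 46 = 1

|G/H| = 1


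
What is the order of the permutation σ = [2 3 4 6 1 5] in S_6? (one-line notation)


Cycle decomposition: (1 2 3 4 6 5)
Cycle lengths: 6
Order = lcm(6) = 6

ord(σ) = 6


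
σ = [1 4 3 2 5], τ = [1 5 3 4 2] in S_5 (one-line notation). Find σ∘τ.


σ∘τ: apply τ first, then σ
1 →τ 1 →σ 1
2 →τ 5 →σ 5
3 →τ 3 →σ 3
4 →τ 4 →σ 2
5 →τ 2 →σ 4

σ∘τ = [1 5 3 2 4]


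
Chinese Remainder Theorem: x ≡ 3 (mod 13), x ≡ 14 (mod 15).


m₁ = 13, m₂ = 15, gcd = 1, so CRT applies. M = m₁·m₂ = 195
Let M₁ = M/m₁ = 15, M₂ = M/m₂ = 13
Find y₁ ≡ M₁⁻¹ (mod m₁): 15⁻¹ ≡ 7 (mod 13)
Find y₂ ≡ M₂⁻¹ (mod m₂): 13⁻¹ ≡ 7 (mod 15)
x = a₁·M₁·y₁ + a₂·M₂·y₂ = 3·15·7 + 14·13·7 = 1589
Reduce mod 195: x ≡ 29
Check: 29 mod 13 = 3 ✓, 29 mod 15 = 14 ✓

x ≡ 29 (mod 195)


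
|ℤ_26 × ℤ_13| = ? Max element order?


|ℤ_26 × ℤ_13| = 26 × 13 = 338
Max element order = lcm(26,13) = 26
Cyclic? No (gcd=13)

|ℤ_26×ℤ_13| = 338, max element order = 26


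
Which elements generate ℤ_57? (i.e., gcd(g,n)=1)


g generates ℤ_n iff gcd(g,n) = 1
Prime factors of 57: 3, 19
Generators are g ∈ {1,...,56} not divisible by any of these primes.
Generators: {1, 2, 4, 5, 7, 8, 10, 11, 13, 14, 16, 17, 20, 22, 23, 25, 26, 28, 29, 31, 32, 34, 35, 37, 40, 41, 43, 44, 46, 47, 49, 50, 52, 53, 55, 56}
Number of generators = φ(57) = 36

Generators of ℤ_57 = {1, 2, 4, 5, 7, 8, 10, 11, 13, 14, 16, 17, 20, 22, 23, 25, 26, 28, 29, 31, 32, 34, 35, 37, 40, 41, 43, 44, 46, 47, 49, 50, 52, 53, 55, 56}


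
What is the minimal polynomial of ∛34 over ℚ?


∛34 satisfies x³ - 34 = 0, irreducible over ℚ (no rational root; 34 is not a perfect cube)

Minimal polynomial: x³ - 34


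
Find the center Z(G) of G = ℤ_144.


Z(G) = {g ∈ G | gx = xg for all x ∈ G}
ℤ_144 is abelian, so Z(G) = G

Z(ℤ_144) = ℤ_144


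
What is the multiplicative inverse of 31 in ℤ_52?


Use the extended Euclidean algorithm to write 1 = 31·s + 52·t; then s mod 52 is the inverse.
Euclidean algorithm:
  31 = 0·52 + 31
  52 = 1·31 + 21
  31 = 1·21 + 10
  21 = 2·10 + 1
  10 = 10·1 + 0
gcd(31,52) = 1
Back-substitution gives: 31·(-5) + 52·(3) = 1
So 31⁻¹ ≡ -5 ≡ 47 (mod 52)
Check: 31 × 47 = 1457 ≡ 1 (mod 52) ✓

31⁻¹ ≡ 47 (mod 52)


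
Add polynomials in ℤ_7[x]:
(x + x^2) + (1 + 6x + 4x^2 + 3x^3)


Add coefficients mod 7:
x^0: 0 + 1 = 1 (mod 7)
x^1: 1 + 6 = 0 (mod 7)
x^2: 1 + 4 = 5 (mod 7)
x^3: 0 + 3 = 3 (mod 7)
Result: 1 + 5x^2 + 3x^3

f + g = 1 + 5x^2 + 3x^3


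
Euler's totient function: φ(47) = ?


Factor n: 47 = 47
φ(n) = n · ∏(1 - 1/p) over distinct primes p | n
φ(47) = 47 · (1 - 1/47) = 46

φ(47) = 46


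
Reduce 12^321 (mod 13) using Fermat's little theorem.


Fermat's little theorem: if p is prime and gcd(a,p)=1, then a^(p-1) ≡ 1 (mod p)
p = 13 is prime, gcd(12,13) = 1
Reduce exponent: 321 mod 12 = 9
So 12^321 ≡ 12^9 (mod 13)
12^9 mod 13 = 12

12^321 ≡ 12 (mod 13)


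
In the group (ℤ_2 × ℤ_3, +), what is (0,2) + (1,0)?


Operation: componentwise addition mod (2, 3)
(0,2) + (1,0) = ((a₁+b₁) mod 2, (a₂+b₂) mod 3) with a = (0,2), b = (1,0)

(0,2) + (1,0) = (1,2)


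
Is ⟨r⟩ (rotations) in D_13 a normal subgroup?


H = ⟨r⟩ (rotations) in D_13
The rotation subgroup ⟨r⟩ has index 2 in D_13, so it is normal

Yes, normal subgroup


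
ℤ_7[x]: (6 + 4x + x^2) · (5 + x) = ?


Expand and collect like terms; reduce coefficients mod 7:
x^0: 6·5 = 30 ≡ 2 (mod 7)
x^1: 6·1 + 4·5 = 26 ≡ 5 (mod 7)
x^2: 4·1 + 1·5 = 9 ≡ 2 (mod 7)
x^3: 1·1 = 1 ≡ 1 (mod 7)
Result: 2 + 5x + 2x^2 + x^3

f · g = 2 + 5x + 2x^2 + x^3


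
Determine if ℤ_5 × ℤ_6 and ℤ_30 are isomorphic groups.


Comparing ℤ_5 × ℤ_6 and ℤ_30:
gcd(5,6) = 1, so ℤ_5 × ℤ_6 ≅ ℤ_30 (CRT)

Yes, ℤ_5 × ℤ_6 ≅ ℤ_30


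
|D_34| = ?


|D_n| = 2n (n rotations and n reflections)
|D_34| = 2×34 = 68

|D_34| = 68


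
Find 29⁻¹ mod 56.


Use the extended Euclidean algorithm to write 1 = 29·s + 56·t; then s mod 56 is the inverse.
Euclidean algorithm:
  29 = 0·56 + 29
  56 = 1·29 + 27
  29 = 1·27 + 2
  27 = 13·2 + 1
  2 = 2·1 + 0
gcd(29,56) = 1
Back-substitution gives: 29·(-27) + 56·(14) = 1
So 29⁻¹ ≡ -27 ≡ 29 (mod 56)
Check: 29 × 29 = 841 ≡ 1 (mod 56) ✓

29⁻¹ ≡ 29 (mod 56)


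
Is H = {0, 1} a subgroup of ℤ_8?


Subgroup test for H = {0, 1} in (ℤ_8, +):
(1) 0 ∈ H? Yes
(2) Closure: for all a,b ∈ H, (a+b) mod 8 ∈ H? No  [counterexample: 1 + 1 = 2 ∉ H]
(3) Inverses: for all a ∈ H, -a mod 8 ∈ H? No

No, H is not a subgroup of ℤ_8


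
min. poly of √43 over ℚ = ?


√43 satisfies x² - 43 = 0, irreducible over ℚ since 43 is squarefree

Minimal polynomial: x² - 43


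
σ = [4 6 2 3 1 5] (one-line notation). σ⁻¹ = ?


To find σ⁻¹, swap domain and range:
σ(1) = 4 → σ⁻¹(4) = 1
σ(2) = 6 → σ⁻¹(6) = 2
σ(3) = 2 → σ⁻¹(2) = 3
σ(4) = 3 → σ⁻¹(3) = 4
σ(5) = 1 → σ⁻¹(1) = 5
σ(6) = 5 → σ⁻¹(5) = 6

σ⁻¹ = [5 3 4 1 6 2]


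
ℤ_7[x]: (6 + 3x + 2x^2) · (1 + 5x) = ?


Expand and collect like terms; reduce coefficients mod 7:
x^0: 6·1 = 6 ≡ 6 (mod 7)
x^1: 6·5 + 3·1 = 33 ≡ 5 (mod 7)
x^2: 3·5 + 2·1 = 17 ≡ 3 (mod 7)
x^3: 2·5 = 10 ≡ 3 (mod 7)
Result: 6 + 5x + 3x^2 + 3x^3

f · g = 6 + 5x + 3x^2 + 3x^3


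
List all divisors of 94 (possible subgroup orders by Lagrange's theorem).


Lagrange's theorem: |H| divides |G|
|G| = 94
Divisors of 94: 1, 2, 47, 94

Possible subgroup orders: {1, 2, 47, 94}


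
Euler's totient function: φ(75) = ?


Factor n: 75 = 3 × 5^2
φ(n) = n · ∏(1 - 1/p) over distinct primes p | n
φ(75) = 75 · (1 - 1/3) · (1 - 1/5) = 40

φ(75) = 40


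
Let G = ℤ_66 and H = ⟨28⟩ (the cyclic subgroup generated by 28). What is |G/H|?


|⟨28⟩| = n / gcd(28, 66) = 66 / 2 = 33
H is normal (ℤ_66 is abelian).
|G/H| = |G| / |H| = 66 / 33 = 2

|G/H| = 2


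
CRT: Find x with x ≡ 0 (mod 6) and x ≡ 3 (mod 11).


m₁ = 6, m₂ = 11, gcd = 1, so CRT applies. M = m₁·m₂ = 66
Let M₁ = M/m₁ = 11, M₂ = M/m₂ = 6
Find y₁ ≡ M₁⁻¹ (mod m₁): 11⁻¹ ≡ 5 (mod 6)
Find y₂ ≡ M₂⁻¹ (mod m₂): 6⁻¹ ≡ 2 (mod 11)
x = a₁·M₁·y₁ + a₂·M₂·y₂ = 0·11·5 + 3·6·2 = 36
Reduce mod 66: x ≡ 36
Check: 36 mod 6 = 0 ✓, 36 mod 11 = 3 ✓

x ≡ 36 (mod 66)


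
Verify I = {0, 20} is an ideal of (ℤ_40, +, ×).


Check ideal conditions for I = {0, 20} in ℤ_40:
(1) I is an additive subgroup? Yes
(2) For r ∈ ℤ_40 and a ∈ I: r·a ∈ I? Yes

Yes, I is an ideal of ℤ_40


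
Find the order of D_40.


|D_n| = 2n (n rotations and n reflections)
|D_40| = 2×40 = 80

|D_40| = 80


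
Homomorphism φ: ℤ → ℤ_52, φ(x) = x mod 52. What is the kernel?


Kernel = preimage of identity
ker(φ) = {x ∈ ℤ : x ≡ 0 (mod 52)} = 52ℤ = {0, ±52, ±104, ...}

ker(φ) = 52ℤ


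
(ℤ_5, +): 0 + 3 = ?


Operation: addition mod 5
0 + 3 = (a + b) mod 5 with a = 0, b = 3

0 + 3 = 3


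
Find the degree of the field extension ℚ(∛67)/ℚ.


∛67 has minimal polynomial x³ - 67 (irreducible over ℚ since 67 is not a perfect cube)

[ℚ(∛67)/ℚ] = 3


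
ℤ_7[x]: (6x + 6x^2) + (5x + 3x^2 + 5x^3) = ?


Add coefficients mod 7:
x^0: 0 + 0 = 0 (mod 7)
x^1: 6 + 5 = 4 (mod 7)
x^2: 6 + 3 = 2 (mod 7)
x^3: 0 + 5 = 5 (mod 7)
Result: 4x + 2x^2 + 5x^3

f + g = 4x + 2x^2 + 5x^3


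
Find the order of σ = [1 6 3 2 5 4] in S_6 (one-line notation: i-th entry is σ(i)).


Cycle decomposition: (2 6 4)
Cycle lengths: 3
Order = lcm(3) = 3

ord(σ) = 3


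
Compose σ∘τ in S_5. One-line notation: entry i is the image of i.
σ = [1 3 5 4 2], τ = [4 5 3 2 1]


σ∘τ: apply τ first, then σ
1 →τ 4 →σ 4
2 →τ 5 →σ 2
3 →τ 3 →σ 5
4 →τ 2 →σ 3
5 →τ 1 →σ 1

σ∘τ = [4 2 5 3 1]


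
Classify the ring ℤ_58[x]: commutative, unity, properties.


ℤ_58 has zero divisors (2·29 ≡ 0), and these lift to constant zero divisors in ℤ_58[x]; so not an integral domain
Commutative: Yes
Integral domain: No
Has unity: Yes

ℤ_58[x]: Commutative=Yes, Unity=Yes


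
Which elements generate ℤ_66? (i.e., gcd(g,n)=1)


g generates ℤ_n iff gcd(g,n) = 1
Prime factors of 66: 2, 3, 11
Generators are g ∈ {1,...,65} not divisible by any of these primes.
Generators: {1, 5, 7, 13, 17, 19, 23, 25, 29, 31, 35, 37, 41, 43, 47, 49, 53, 59, 61, 65}
Number of generators = φ(66) = 20

Generators of ℤ_66 = {1, 5, 7, 13, 17, 19, 23, 25, 29, 31, 35, 37, 41, 43, 47, 49, 53, 59, 61, 65}


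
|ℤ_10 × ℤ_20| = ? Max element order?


|ℤ_10 × ℤ_20| = 10 × 20 = 200
Max element order = lcm(10,20) = 20
Cyclic? No (gcd=10)

|ℤ_10×ℤ_20| = 200, max element order = 20


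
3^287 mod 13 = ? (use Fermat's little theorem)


Fermat's little theorem: if p is prime and gcd(a,p)=1, then a^(p-1) ≡ 1 (mod p)
p = 13 is prime, gcd(3,13) = 1
Reduce exponent: 287 mod 12 = 11
So 3^287 ≡ 3^11 (mod 13)
3^11 mod 13 = 9

3^287 ≡ 9 (mod 13)


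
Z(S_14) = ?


Z(G) = {g ∈ G | gx = xg for all x ∈ G}
S_n is non-abelian for n ≥ 3; Z(S_14) is trivial

Z(S_14) = {e}


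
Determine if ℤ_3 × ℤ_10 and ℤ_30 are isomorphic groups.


Comparing ℤ_3 × ℤ_10 and ℤ_30:
gcd(3,10) = 1, so ℤ_3 × ℤ_10 ≅ ℤ_30 (CRT)

Yes, ℤ_3 × ℤ_10 ≅ ℤ_30


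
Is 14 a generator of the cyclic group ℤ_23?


g generates ℤ_n iff gcd(g, n) = 1
gcd(14, 23) = 1
Since gcd = 1, 14 is a generator.

Yes, 14 generates ℤ_23


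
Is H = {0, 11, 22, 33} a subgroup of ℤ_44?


Subgroup test for H = {0, 11, 22, 33} in (ℤ_44, +):
(1) 0 ∈ H? Yes
(2) Closure: for all a,b ∈ H, (a+b) mod 44 ∈ H? Yes
(3) Inverses: for all a ∈ H, -a mod 44 ∈ H? Yes

Yes, H is a subgroup of ℤ_44


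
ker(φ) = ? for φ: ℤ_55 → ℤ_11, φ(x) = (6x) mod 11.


Kernel = preimage of identity
ker(φ) = {x ∈ ℤ_55 : 6x ≡ 0 (mod 11)}. Since 11 | 55, φ is well-defined. The kernel is the cyclic subgroup ⟨11⟩ of ℤ_55 (order 5), i.e. {0, 11, 22, 33, 44}

ker(φ) = {0, 11, 22, 33, 44}


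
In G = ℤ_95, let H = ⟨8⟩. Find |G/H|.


|⟨8⟩| = n / gcd(8, 95) = 95 / 1 = 95
H is normal (ℤ_95 is abelian).
|G/H| = |G| / |H| = 95 / 95 = 1

|G/H| = 1


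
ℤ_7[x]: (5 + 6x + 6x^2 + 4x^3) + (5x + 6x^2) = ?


Add coefficients mod 7:
x^0: 5 + 0 = 5 (mod 7)
x^1: 6 + 5 = 4 (mod 7)
x^2: 6 + 6 = 5 (mod 7)
x^3: 4 + 0 = 4 (mod 7)
Result: 5 + 4x + 5x^2 + 4x^3

f + g = 5 + 4x + 5x^2 + 4x^3


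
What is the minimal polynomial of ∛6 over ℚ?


∛6 satisfies x³ - 6 = 0, irreducible over ℚ (no rational root; 6 is not a perfect cube)

Minimal polynomial: x³ - 6


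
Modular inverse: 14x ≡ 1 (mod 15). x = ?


Use the extended Euclidean algorithm to write 1 = 14·s + 15·t; then s mod 15 is the inverse.
Euclidean algorithm:
  14 = 0·15 + 14
  15 = 1·14 + 1
  14 = 14·1 + 0
gcd(14,15) = 1
Back-substitution gives: 14·(-1) + 15·(1) = 1
So 14⁻¹ ≡ -1 ≡ 14 (mod 15)
Check: 14 × 14 = 196 ≡ 1 (mod 15) ✓

14⁻¹ ≡ 14 (mod 15)


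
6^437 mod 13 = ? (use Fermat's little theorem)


Fermat's little theorem: if p is prime and gcd(a,p)=1, then a^(p-1) ≡ 1 (mod p)
p = 13 is prime, gcd(6,13) = 1
Reduce exponent: 437 mod 12 = 5
So 6^437 ≡ 6^5 (mod 13)
6^5 mod 13 = 2

6^437 ≡ 2 (mod 13)


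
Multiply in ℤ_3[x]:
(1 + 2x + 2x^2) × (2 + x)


Expand and collect like terms; reduce coefficients mod 3:
x^0: 1·2 = 2 ≡ 2 (mod 3)
x^1: 1·1 + 2·2 = 5 ≡ 2 (mod 3)
x^2: 2·1 + 2·2 = 6 ≡ 0 (mod 3)
x^3: 2·1 = 2 ≡ 2 (mod 3)
Result: 2 + 2x + 2x^3

f · g = 2 + 2x + 2x^3


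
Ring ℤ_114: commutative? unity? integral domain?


ℤ_114 is a commutative ring with unity 1; 114 = 2×57 is composite, so 2·57 ≡ 0 gives zero divisors (not an integral domain)
Commutative: Yes
Integral domain: No
Has unity: Yes

ℤ_114: Commutative=Yes, Unity=Yes


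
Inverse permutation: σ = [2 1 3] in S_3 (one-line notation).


To find σ⁻¹, swap domain and range:
σ(1) = 2 → σ⁻¹(2) = 1
σ(2) = 1 → σ⁻¹(1) = 2
σ(3) = 3 → σ⁻¹(3) = 3

σ⁻¹ = [2 1 3]


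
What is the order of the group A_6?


|A_n| = n!/2 (even permutations)
|A_6| = 6!/2 = 720/2 = 360

|A_6| = 360


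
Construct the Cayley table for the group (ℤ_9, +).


Elements: {0, 1, 2, 3, 4, 5, 6, 7, 8}
Operation: addition mod 9
Entry (a, b) = (a + b) mod 9

Cayley table:
  | 0 | 1 | 2 | 3 | 4 | 5 | 6 | 7 | 8
0 | 0 | 1 | 2 | 3 | 4 | 5 | 6 | 7 | 8
1 | 1 | 2 | 3 | 4 | 5 | 6 | 7 | 8 | 0
2 | 2 | 3 | 4 | 5 | 6 | 7 | 8 | 0 | 1
3 | 3 | 4 | 5 | 6 | 7 | 8 | 0 | 1 | 2
4 | 4 | 5 | 6 | 7 | 8 | 0 | 1 | 2 | 3
5 | 5 | 6 | 7 | 8 | 0 | 1 | 2 | 3 | 4
6 | 6 | 7 | 8 | 0 | 1 | 2 | 3 | 4 | 5
7 | 7 | 8 | 0 | 1 | 2 | 3 | 4 | 5 | 6
8 | 8 | 0 | 1 | 2 | 3 | 4 | 5 | 6 | 7


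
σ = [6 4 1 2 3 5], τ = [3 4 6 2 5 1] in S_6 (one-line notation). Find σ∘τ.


σ∘τ: apply τ first, then σ
1 →τ 3 →σ 1
2 →τ 4 →σ 2
3 →τ 6 →σ 5
4 →τ 2 →σ 4
5 →τ 5 →σ 3
6 →τ 1 →σ 6

σ∘τ = [1 2 5 4 3 6]


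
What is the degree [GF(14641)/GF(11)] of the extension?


GF(14641) = GF(11^4), so the extension degree is 4

[GF(14641)/GF(11)] = 4


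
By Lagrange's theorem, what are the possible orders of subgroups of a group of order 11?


Lagrange's theorem: |H| divides |G|
|G| = 11
Divisors of 11: 1, 11

Possible subgroup orders: {1, 11}


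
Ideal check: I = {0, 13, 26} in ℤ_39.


Check ideal conditions for I = {0, 13, 26} in ℤ_39:
(1) I is an additive subgroup? Yes
(2) For r ∈ ℤ_39 and a ∈ I: r·a ∈ I? Yes

Yes, I is an ideal of ℤ_39


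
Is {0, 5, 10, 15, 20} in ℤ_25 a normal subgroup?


H = {0, 5, 10, 15, 20} in ℤ_25
ℤ_25 is abelian; every subgroup of an abelian group is normal

Yes, normal subgroup


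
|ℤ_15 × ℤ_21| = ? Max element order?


|ℤ_15 × ℤ_21| = 15 × 21 = 315
Max element order = lcm(15,21) = 105
Cyclic? No (gcd=3)

|ℤ_15×ℤ_21| = 315, max element order = 105


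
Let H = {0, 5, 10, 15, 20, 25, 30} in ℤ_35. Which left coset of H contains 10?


10 + H = {10 + h (mod 35) : h ∈ H}
10+0=10, 10+5=15, 10+10=20, 10+15=25, 10+20=30, 10+25=0, 10+30=5
10 + H = {0, 5, 10, 15, 20, 25, 30} = 0 + H

10 + H = {0, 5, 10, 15, 20, 25, 30}


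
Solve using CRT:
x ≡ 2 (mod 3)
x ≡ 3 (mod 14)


m₁ = 3, m₂ = 14, gcd = 1, so CRT applies. M = m₁·m₂ = 42
Let M₁ = M/m₁ = 14, M₂ = M/m₂ = 3
Find y₁ ≡ M₁⁻¹ (mod m₁): 14⁻¹ ≡ 2 (mod 3)
Find y₂ ≡ M₂⁻¹ (mod m₂): 3⁻¹ ≡ 5 (mod 14)
x = a₁·M₁·y₁ + a₂·M₂·y₂ = 2·14·2 + 3·3·5 = 101
Reduce mod 42: x ≡ 17
Check: 17 mod 3 = 2 ✓, 17 mod 14 = 3 ✓

x ≡ 17 (mod 42)


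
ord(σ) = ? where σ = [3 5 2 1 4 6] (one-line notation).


Cycle decomposition: (1 3 2 5 4)
Cycle lengths: 5
Order = lcm(5) = 5

ord(σ) = 5


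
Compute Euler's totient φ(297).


Factor n: 297 = 3^3 × 11
φ(n) = n · ∏(1 - 1/p) over distinct primes p | n
φ(297) = 297 · (1 - 1/3) · (1 - 1/11) = 180

φ(297) = 180


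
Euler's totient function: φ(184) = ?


Factor n: 184 = 2^3 × 23
φ(n) = n · ∏(1 - 1/p) over distinct primes p | n
φ(184) = 184 · (1 - 1/2) · (1 - 1/23) = 88

φ(184) = 88


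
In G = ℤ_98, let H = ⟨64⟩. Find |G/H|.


|⟨64⟩| = n / gcd(64, 98) = 98 / 2 = 49
H is normal (ℤ_98 is abelian).
|G/H| = |G| / |H| = 98 / 49 = 2

|G/H| = 2


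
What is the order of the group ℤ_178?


ℤ_n has n elements.

|ℤ_178| = 178


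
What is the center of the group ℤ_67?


Z(G) = {g ∈ G | gx = xg for all x ∈ G}
ℤ_67 is abelian, so Z(G) = G

Z(ℤ_67) = ℤ_67


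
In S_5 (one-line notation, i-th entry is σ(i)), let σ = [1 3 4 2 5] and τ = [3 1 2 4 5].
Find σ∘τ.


σ∘τ: apply τ first, then σ
1 →τ 3 →σ 4
2 →τ 1 →σ 1
3 →τ 2 →σ 3
4 →τ 4 →σ 2
5 →τ 5 →σ 5

σ∘τ = [4 1 3 2 5]


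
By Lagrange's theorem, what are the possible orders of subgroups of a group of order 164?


Lagrange's theorem: |H| divides |G|
|G| = 164
Divisors of 164: 1, 2, 4, 41, 82, 164

Possible subgroup orders: {1, 2, 4, 41, 82, 164}


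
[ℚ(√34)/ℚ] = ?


√34 has minimal polynomial x² - 34 (irreducible over ℚ since 34 is squarefree)

[ℚ(√34)/ℚ] = 2


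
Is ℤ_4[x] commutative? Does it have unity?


ℤ_4 has zero divisors (2·2 ≡ 0), and these lift to constant zero divisors in ℤ_4[x]; so not an integral domain
Commutative: Yes
Integral domain: No
Has unity: Yes

ℤ_4[x]: Commutative=Yes, Unity=Yes


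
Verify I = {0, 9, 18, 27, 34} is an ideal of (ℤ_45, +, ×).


Check ideal conditions for I = {0, 9, 18, 27, 34} in ℤ_45:
(1) I is an additive subgroup? No
(2) For r ∈ ℤ_45 and a ∈ I: r·a ∈ I? No  [counterexample: r=2, a=18, r·a mod 45 = 36 ∉ I]

No, I is not an ideal of ℤ_45


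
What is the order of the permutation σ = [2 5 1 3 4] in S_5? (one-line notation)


Cycle decomposition: (1 2 5 4 3)
Cycle lengths: 5
Order = lcm(5) = 5

ord(σ) = 5


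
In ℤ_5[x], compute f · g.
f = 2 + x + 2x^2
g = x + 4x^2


Expand and collect like terms; reduce coefficients mod 5:
x^0: 2·0 = 0 ≡ 0 (mod 5)
x^1: 2·1 + 1·0 = 2 ≡ 2 (mod 5)
x^2: 2·4 + 1·1 + 2·0 = 9 ≡ 4 (mod 5)
x^3: 1·4 + 2·1 = 6 ≡ 1 (mod 5)
x^4: 2·4 = 8 ≡ 3 (mod 5)
Result: 2x + 4x^2 + x^3 + 3x^4

f · g = 2x + 4x^2 + x^3 + 3x^4


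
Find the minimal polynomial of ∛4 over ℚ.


∛4 satisfies x³ - 4 = 0, irreducible over ℚ (no rational root; 4 is not a perfect cube)

Minimal polynomial: x³ - 4


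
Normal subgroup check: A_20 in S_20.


H = A_20 in S_20
A_20 has index 2 in S_20, and every subgroup of index 2 is normal

Yes, normal subgroup


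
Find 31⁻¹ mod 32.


Use the extended Euclidean algorithm to write 1 = 31·s + 32·t; then s mod 32 is the inverse.
Euclidean algorithm:
  31 = 0·32 + 31
  32 = 1·31 + 1
  31 = 31·1 + 0
gcd(31,32) = 1
Back-substitution gives: 31·(-1) + 32·(1) = 1
So 31⁻¹ ≡ -1 ≡ 31 (mod 32)
Check: 31 × 31 = 961 ≡ 1 (mod 32) ✓

31⁻¹ ≡ 31 (mod 32)


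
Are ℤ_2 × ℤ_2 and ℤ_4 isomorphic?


Comparing ℤ_2 × ℤ_2 and ℤ_4:
gcd(2,2) = 2 ≠ 1. Max element order in ℤ_2×ℤ_2 is lcm(2,2) = 2 < 4, so it has no element of order 4

No, ℤ_2 × ℤ_2 ≇ ℤ_4


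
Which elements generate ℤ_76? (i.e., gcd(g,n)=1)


g generates ℤ_n iff gcd(g,n) = 1
Prime factors of 76: 2, 19
Generators are g ∈ {1,...,75} not divisible by any of these primes.
Generators: {1, 3, 5, 7, 9, 11, 13, 15, 17, 21, 23, 25, 27, 29, 31, 33, 35, 37, 39, 41, 43, 45, 47, 49, 51, 53, 55, 59, 61, 63, 65, 67, 69, 71, 73, 75}
Number of generators = φ(76) = 36

Generators of ℤ_76 = {1, 3, 5, 7, 9, 11, 13, 15, 17, 21, 23, 25, 27, 29, 31, 33, 35, 37, 39, 41, 43, 45, 47, 49, 51, 53, 55, 59, 61, 63, 65, 67, 69, 71, 73, 75}


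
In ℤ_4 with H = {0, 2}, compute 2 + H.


2 + H = {2 + h (mod 4) : h ∈ H}
2+0=2, 2+2=0
2 + H = {0, 2} = 0 + H

2 + H = {0, 2}


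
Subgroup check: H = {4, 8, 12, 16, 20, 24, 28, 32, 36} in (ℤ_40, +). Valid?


Subgroup test for H = {4, 8, 12, 16, 20, 24, 28, 32, 36} in (ℤ_40, +):
(1) 0 ∈ H? No
(2) Closure: for all a,b ∈ H, (a+b) mod 40 ∈ H? No  [counterexample: 4 + 36 = 0 ∉ H]
(3) Inverses: for all a ∈ H, -a mod 40 ∈ H? Yes

No, H is not a subgroup of ℤ_40


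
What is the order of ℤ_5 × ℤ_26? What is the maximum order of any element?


|ℤ_5 × ℤ_26| = 5 × 26 = 130
Max element order = lcm(5,26) = 130
Cyclic? Yes (gcd=1)

|ℤ_5×ℤ_26| = 130, max element order = 130


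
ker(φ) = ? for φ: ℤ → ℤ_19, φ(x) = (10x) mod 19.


Kernel = preimage of identity
ker(φ) = {x ∈ ℤ : 10x ≡ 0 (mod 19)}. gcd(10,19) = 1, so 10x ≡ 0 (mod 19) ⟺ x ≡ 0 (mod 19/1 = 19). Hence ker(φ) = 19ℤ

ker(φ) = 19ℤ


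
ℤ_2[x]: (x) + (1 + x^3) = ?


Add coefficients mod 2:
x^0: 0 + 1 = 1 (mod 2)
x^1: 1 + 0 = 1 (mod 2)
x^2: 0 + 0 = 0 (mod 2)
x^3: 0 + 1 = 1 (mod 2)
Result: 1 + x + x^3

f + g = 1 + x + x^3


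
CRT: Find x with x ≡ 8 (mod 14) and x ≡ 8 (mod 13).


m₁ = 14, m₂ = 13, gcd = 1, so CRT applies. M = m₁·m₂ = 182
Let M₁ = M/m₁ = 13, M₂ = M/m₂ = 14
Find y₁ ≡ M₁⁻¹ (mod m₁): 13⁻¹ ≡ 13 (mod 14)
Find y₂ ≡ M₂⁻¹ (mod m₂): 14⁻¹ ≡ 1 (mod 13)
x = a₁·M₁·y₁ + a₂·M₂·y₂ = 8·13·13 + 8·14·1 = 1464
Reduce mod 182: x ≡ 8
Check: 8 mod 14 = 8 ✓, 8 mod 13 = 8 ✓

x ≡ 8 (mod 182)


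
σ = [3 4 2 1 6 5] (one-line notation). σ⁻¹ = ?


To find σ⁻¹, swap domain and range:
σ(1) = 3 → σ⁻¹(3) = 1
σ(2) = 4 → σ⁻¹(4) = 2
σ(3) = 2 → σ⁻¹(2) = 3
σ(4) = 1 → σ⁻¹(1) = 4
σ(5) = 6 → σ⁻¹(6) = 5
σ(6) = 5 → σ⁻¹(5) = 6

σ⁻¹ = [4 3 1 2 6 5]


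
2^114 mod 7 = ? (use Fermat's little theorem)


Fermat's little theorem: if p is prime and gcd(a,p)=1, then a^(p-1) ≡ 1 (mod p)
p = 7 is prime, gcd(2,7) = 1
Reduce exponent: 114 mod 6 = 0
So 2^114 ≡ 2^0 (mod 7)
2^0 = 1

2^114 ≡ 1 (mod 7)


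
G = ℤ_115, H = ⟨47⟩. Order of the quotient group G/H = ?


|⟨47⟩| = n / gcd(47, 115) = 115 / 1 = 115
H is normal (ℤ_115 is abelian).
|G/H| = |G| / |H| = 115 / 115 = 1

|G/H| = 1


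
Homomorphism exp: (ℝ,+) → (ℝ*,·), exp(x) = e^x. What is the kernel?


Kernel = preimage of identity
ker(exp) = {x ∈ ℝ | e^x = 1} = {0}

ker(exp) = {0}


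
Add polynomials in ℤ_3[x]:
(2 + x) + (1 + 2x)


Add coefficients mod 3:
x^0: 2 + 1 = 0 (mod 3)
x^1: 1 + 2 = 0 (mod 3)
Result: 0

f + g = 0


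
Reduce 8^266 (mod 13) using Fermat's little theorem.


Fermat's little theorem: if p is prime and gcd(a,p)=1, then a^(p-1) ≡ 1 (mod p)
p = 13 is prime, gcd(8,13) = 1
Reduce exponent: 266 mod 12 = 2
So 8^266 ≡ 8^2 (mod 13)
8^2 mod 13 = 12

8^266 ≡ 12 (mod 13)


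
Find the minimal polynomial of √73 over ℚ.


√73 satisfies x² - 73 = 0, irreducible over ℚ since 73 is squarefree

Minimal polynomial: x² - 73
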